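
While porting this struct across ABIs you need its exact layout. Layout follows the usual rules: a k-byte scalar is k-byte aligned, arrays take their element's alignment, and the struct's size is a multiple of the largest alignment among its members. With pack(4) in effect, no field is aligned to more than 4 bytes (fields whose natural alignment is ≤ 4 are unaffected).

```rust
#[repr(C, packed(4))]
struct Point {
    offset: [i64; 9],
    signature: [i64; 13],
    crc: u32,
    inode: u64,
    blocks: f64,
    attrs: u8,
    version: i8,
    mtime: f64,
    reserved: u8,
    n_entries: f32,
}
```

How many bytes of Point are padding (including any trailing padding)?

5

0..72  offset  (72B, 4-aligned)
72..176  signature  (104B, 4-aligned)
176..180  crc  (4B, 4-aligned)
180..188  inode  (8B, 4-aligned)
188..196  blocks  (8B, 4-aligned)
196..197  attrs  (1B, 1-aligned)
197..198  version  (1B, 1-aligned)
198..200  -- padding (2B)
200..208  mtime  (8B, 4-aligned)
208..209  reserved  (1B, 1-aligned)
209..212  -- padding (3B)
212..216  n_entries  (4B, 4-aligned)
sizeof = 216, alignof = 4
data bytes 211, size 216 → padding 5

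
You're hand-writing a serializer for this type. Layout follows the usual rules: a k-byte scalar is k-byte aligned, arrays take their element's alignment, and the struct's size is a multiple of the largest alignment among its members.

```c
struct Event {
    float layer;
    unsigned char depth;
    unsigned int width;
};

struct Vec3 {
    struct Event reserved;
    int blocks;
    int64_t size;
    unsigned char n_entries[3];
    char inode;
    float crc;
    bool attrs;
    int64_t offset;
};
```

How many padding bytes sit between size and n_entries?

Event: @0: layer [4B, align 4] → 4; @4: depth [1B, align 1] → 5; +3 pad (align 4); @8: width [4B, align 4] → 12; size 12, align 4
@0: reserved [12B, align 4] → 12
@12: blocks [4B, align 4] → 16
@16: size [8B, align 8] → 24
@24: n_entries [3B, align 1] → 27

0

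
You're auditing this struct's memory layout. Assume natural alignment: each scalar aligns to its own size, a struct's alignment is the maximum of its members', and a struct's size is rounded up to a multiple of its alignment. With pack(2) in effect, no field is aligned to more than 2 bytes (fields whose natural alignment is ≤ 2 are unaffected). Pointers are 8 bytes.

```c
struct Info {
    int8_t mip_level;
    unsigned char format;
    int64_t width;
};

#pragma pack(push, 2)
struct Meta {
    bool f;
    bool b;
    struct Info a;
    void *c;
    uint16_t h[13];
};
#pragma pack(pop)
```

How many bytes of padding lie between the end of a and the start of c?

Info: @0: mip_level [1B, align 1] → 1; @1: format [1B, align 1] → 2; +6 pad (align 8); @8: width [8B, align 8] → 16; size 16, align 8
@0: f [1B, align 1] → 1
@1: b [1B, align 1] → 2
@2: a [16B, align 2] → 18
@18: c [8B, align 2] → 26

0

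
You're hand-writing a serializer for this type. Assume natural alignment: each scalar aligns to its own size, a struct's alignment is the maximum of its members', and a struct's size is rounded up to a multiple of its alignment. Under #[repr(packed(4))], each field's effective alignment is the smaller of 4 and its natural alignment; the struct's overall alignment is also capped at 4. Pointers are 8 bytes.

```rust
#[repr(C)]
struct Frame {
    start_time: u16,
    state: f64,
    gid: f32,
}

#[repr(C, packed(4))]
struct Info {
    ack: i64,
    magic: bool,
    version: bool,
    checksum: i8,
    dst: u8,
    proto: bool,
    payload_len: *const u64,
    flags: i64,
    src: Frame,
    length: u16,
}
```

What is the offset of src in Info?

Frame: @0: start_time [2B, align 2] → 2; +6 pad (align 8); @8: state [8B, align 8] → 16; @16: gid [4B, align 4] → 20; +4 tail pad (align 8); size 24, align 8
@0: ack [8B, align 4] → 8
@8: magic [1B, align 1] → 9
@9: version [1B, align 1] → 10
@10: checksum [1B, align 1] → 11
@11: dst [1B, align 1] → 12
@12: proto [1B, align 1] → 13
+3 pad (align 4)
@16: payload_len [8B, align 4] → 24
@24: flags [8B, align 4] → 32
@32: src [24B, align 4] → 56

32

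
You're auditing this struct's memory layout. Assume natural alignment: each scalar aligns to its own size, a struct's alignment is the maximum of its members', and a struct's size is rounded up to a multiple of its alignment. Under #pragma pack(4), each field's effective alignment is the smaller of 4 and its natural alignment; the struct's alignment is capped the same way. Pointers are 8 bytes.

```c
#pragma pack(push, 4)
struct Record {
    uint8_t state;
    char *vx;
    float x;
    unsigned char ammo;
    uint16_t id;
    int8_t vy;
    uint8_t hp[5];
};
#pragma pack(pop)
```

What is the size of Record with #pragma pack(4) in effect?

28

0..1  state  (1B, 1-aligned)
1..4  -- padding (3B)
4..12  vx  (8B, 4-aligned)
12..16  x  (4B, 4-aligned)
16..17  ammo  (1B, 1-aligned)
17..18  -- padding (1B)
18..20  id  (2B, 2-aligned)
20..21  vy  (1B, 1-aligned)
21..26  hp  (5B, 1-aligned)
26..28  -- tail padding (2B)
sizeof = 28, alignof = 4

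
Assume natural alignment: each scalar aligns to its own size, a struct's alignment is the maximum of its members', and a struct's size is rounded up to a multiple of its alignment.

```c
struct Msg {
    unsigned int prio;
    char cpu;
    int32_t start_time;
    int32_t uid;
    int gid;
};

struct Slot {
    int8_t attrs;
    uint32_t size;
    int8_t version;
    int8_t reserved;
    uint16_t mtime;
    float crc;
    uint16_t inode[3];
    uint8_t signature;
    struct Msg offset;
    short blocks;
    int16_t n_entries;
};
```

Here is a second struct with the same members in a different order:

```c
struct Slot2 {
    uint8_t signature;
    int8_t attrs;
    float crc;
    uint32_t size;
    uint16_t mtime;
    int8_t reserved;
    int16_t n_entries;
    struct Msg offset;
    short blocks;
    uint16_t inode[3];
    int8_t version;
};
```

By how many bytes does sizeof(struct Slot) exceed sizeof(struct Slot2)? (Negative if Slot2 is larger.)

-4

Msg: 0..4  prio  (4B, 4-aligned); 4..5  cpu  (1B, 1-aligned); 5..8  -- padding (3B); 8..12  start_time  (4B, 4-aligned); 12..16  uid  (4B, 4-aligned); 16..20  gid  (4B, 4-aligned); sizeof = 20, alignof = 4
0..1  attrs  (1B, 1-aligned)
1..4  -- padding (3B)
4..8  size  (4B, 4-aligned)
8..9  version  (1B, 1-aligned)
9..10  reserved  (1B, 1-aligned)
10..12  mtime  (2B, 2-aligned)
12..16  crc  (4B, 4-aligned)
16..22  inode  (6B, 2-aligned)
22..23  signature  (1B, 1-aligned)
23..24  -- padding (1B)
24..44  offset  (20B, 4-aligned)
44..46  blocks  (2B, 2-aligned)
46..48  n_entries  (2B, 2-aligned)
sizeof = 48, alignof = 4
— Slot2 —
0..1  signature  (1B, 1-aligned)
1..2  attrs  (1B, 1-aligned)
2..4  -- padding (2B)
4..8  crc  (4B, 4-aligned)
8..12  size  (4B, 4-aligned)
12..14  mtime  (2B, 2-aligned)
14..15  reserved  (1B, 1-aligned)
15..16  -- padding (1B)
16..18  n_entries  (2B, 2-aligned)
18..20  -- padding (2B)
20..40  offset  (20B, 4-aligned)
40..42  blocks  (2B, 2-aligned)
42..48  inode  (6B, 2-aligned)
48..49  version  (1B, 1-aligned)
49..52  -- tail padding (3B)
sizeof = 52, alignof = 4
48 − 52 = -4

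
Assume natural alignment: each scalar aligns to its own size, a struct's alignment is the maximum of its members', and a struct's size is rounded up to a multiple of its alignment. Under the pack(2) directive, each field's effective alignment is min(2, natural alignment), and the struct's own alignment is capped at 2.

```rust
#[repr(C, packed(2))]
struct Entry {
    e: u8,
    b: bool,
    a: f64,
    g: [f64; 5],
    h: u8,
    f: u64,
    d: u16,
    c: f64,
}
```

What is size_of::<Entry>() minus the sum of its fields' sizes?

@0: e [1B, align 1] → 1
@1: b [1B, align 1] → 2
@2: a [8B, align 2] → 10
@10: g [40B, align 2] → 50
@50: h [1B, align 1] → 51
+1 pad (align 2)
@52: f [8B, align 2] → 60
@60: d [2B, align 2] → 62
@62: c [8B, align 2] → 70
size 70, align 2
data bytes 69, size 70 → padding 1

1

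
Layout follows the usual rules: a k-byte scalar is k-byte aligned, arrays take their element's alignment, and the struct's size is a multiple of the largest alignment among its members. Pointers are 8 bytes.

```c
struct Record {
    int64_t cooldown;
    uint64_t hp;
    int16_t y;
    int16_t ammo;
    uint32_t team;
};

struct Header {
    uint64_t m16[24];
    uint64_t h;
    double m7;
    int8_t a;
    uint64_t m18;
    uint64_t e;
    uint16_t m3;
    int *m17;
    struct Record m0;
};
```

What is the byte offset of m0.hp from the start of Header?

Record: 0..8  cooldown  (8B, 8-aligned); 8..16  hp  (8B, 8-aligned); 16..18  y  (2B, 2-aligned); 18..20  ammo  (2B, 2-aligned); 20..24  team  (4B, 4-aligned); sizeof = 24, alignof = 8
0..192  m16  (192B, 8-aligned)
192..200  h  (8B, 8-aligned)
200..208  m7  (8B, 8-aligned)
208..209  a  (1B, 1-aligned)
209..216  -- padding (7B)
216..224  m18  (8B, 8-aligned)
224..232  e  (8B, 8-aligned)
232..234  m3  (2B, 2-aligned)
234..240  -- padding (6B)
240..248  m17  (8B, 8-aligned)
248..272  m0  (24B, 8-aligned)
within Record: hp at 8
248 + 8 = 256

256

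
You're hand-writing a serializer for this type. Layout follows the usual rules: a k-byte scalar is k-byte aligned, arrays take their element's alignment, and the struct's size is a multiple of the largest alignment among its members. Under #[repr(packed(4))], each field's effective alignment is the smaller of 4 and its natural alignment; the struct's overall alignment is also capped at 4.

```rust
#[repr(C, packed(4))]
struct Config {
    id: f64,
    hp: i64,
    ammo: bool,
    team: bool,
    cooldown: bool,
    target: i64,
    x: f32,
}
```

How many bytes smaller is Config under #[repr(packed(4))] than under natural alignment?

8

natural layout:
  0..8  id  (8B, 8-aligned)
  8..16  hp  (8B, 8-aligned)
  16..17  ammo  (1B, 1-aligned)
  17..18  team  (1B, 1-aligned)
  18..19  cooldown  (1B, 1-aligned)
  19..24  -- padding (5B)
  24..32  target  (8B, 8-aligned)
  32..36  x  (4B, 4-aligned)
  36..40  -- tail padding (4B)
  sizeof = 40, alignof = 8
packed(4) layout:
  0..8  id  (8B, 4-aligned)
  8..16  hp  (8B, 4-aligned)
  16..17  ammo  (1B, 1-aligned)
  17..18  team  (1B, 1-aligned)
  18..19  cooldown  (1B, 1-aligned)
  19..20  -- padding (1B)
  20..28  target  (8B, 4-aligned)
  28..32  x  (4B, 4-aligned)
  sizeof = 32, alignof = 4
40 − 32 = 8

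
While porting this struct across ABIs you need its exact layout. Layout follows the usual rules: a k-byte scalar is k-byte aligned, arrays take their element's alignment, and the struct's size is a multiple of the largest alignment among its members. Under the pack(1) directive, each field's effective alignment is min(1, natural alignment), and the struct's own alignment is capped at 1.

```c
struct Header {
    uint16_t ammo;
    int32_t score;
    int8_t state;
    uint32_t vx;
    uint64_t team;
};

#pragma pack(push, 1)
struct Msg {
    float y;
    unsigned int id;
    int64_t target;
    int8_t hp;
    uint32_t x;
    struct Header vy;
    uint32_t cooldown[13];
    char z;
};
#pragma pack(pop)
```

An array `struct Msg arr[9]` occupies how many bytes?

Header: ammo at 0 (size 2, align 2) → ends 2; pad 2 to align 4 for score; score at 4 (size 4, align 4) → ends 8; state at 8 (size 1, align 1) → ends 9; pad 3 to align 4 for vx; vx at 12 (size 4, align 4) → ends 16; team at 16 (size 8, align 8) → ends 24; total 24 bytes, alignment 8
y at 0 (size 4, align 1) → ends 4
id at 4 (size 4, align 1) → ends 8
target at 8 (size 8, align 1) → ends 16
hp at 16 (size 1, align 1) → ends 17
x at 17 (size 4, align 1) → ends 21
vy at 21 (size 24, align 1) → ends 45
cooldown at 45 (size 52, align 1) → ends 97
z at 97 (size 1, align 1) → ends 98
total 98 bytes, alignment 1
array of 9: 9 × 98 = 882

882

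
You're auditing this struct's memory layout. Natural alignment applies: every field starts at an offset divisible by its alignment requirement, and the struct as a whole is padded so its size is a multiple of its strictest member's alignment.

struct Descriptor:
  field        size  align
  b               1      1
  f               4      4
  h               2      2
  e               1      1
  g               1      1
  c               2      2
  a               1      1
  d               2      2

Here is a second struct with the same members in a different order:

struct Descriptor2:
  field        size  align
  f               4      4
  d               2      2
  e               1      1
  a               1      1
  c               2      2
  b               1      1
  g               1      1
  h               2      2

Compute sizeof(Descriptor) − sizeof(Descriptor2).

4

b at 0 (size 1, align 1) → ends 1
pad 3 to align 4 for f
f at 4 (size 4, align 4) → ends 8
h at 8 (size 2, align 2) → ends 10
e at 10 (size 1, align 1) → ends 11
g at 11 (size 1, align 1) → ends 12
c at 12 (size 2, align 2) → ends 14
a at 14 (size 1, align 1) → ends 15
pad 1 to align 2 for d
d at 16 (size 2, align 2) → ends 18
tail pad 2 to reach multiple of 4
total 20 bytes, alignment 4
— Descriptor2 —
f at 0 (size 4, align 4) → ends 4
d at 4 (size 2, align 2) → ends 6
e at 6 (size 1, align 1) → ends 7
a at 7 (size 1, align 1) → ends 8
c at 8 (size 2, align 2) → ends 10
b at 10 (size 1, align 1) → ends 11
g at 11 (size 1, align 1) → ends 12
h at 12 (size 2, align 2) → ends 14
tail pad 2 to reach multiple of 4
total 16 bytes, alignment 4
20 − 16 = 4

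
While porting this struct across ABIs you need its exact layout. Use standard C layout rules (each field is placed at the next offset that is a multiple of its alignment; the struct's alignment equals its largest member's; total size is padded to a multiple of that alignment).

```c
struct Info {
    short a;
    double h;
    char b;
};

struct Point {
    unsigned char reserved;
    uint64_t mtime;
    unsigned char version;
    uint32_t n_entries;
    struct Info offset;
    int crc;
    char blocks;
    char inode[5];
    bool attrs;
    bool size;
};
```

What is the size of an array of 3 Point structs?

192

Info: a at 0 (size 2, align 2) → ends 2; pad 6 to align 8 for h; h at 8 (size 8, align 8) → ends 16; b at 16 (size 1, align 1) → ends 17; tail pad 7 to reach multiple of 8; total 24 bytes, alignment 8
reserved at 0 (size 1, align 1) → ends 1
pad 7 to align 8 for mtime
mtime at 8 (size 8, align 8) → ends 16
version at 16 (size 1, align 1) → ends 17
pad 3 to align 4 for n_entries
n_entries at 20 (size 4, align 4) → ends 24
offset at 24 (size 24, align 8) → ends 48
crc at 48 (size 4, align 4) → ends 52
blocks at 52 (size 1, align 1) → ends 53
inode at 53 (size 5, align 1) → ends 58
attrs at 58 (size 1, align 1) → ends 59
size at 59 (size 1, align 1) → ends 60
tail pad 4 to reach multiple of 8
total 64 bytes, alignment 8
array of 3: 3 × 64 = 192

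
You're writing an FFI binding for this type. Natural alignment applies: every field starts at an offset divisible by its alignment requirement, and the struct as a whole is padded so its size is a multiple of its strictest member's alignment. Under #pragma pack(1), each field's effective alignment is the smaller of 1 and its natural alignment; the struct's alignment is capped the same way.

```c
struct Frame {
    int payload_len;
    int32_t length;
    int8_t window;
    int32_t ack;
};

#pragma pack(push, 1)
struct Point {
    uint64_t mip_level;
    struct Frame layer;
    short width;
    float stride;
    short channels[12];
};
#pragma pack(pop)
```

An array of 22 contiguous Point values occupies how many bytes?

1188

Frame: @0: payload_len [4B, align 4] → 4; @4: length [4B, align 4] → 8; @8: window [1B, align 1] → 9; +3 pad (align 4); @12: ack [4B, align 4] → 16; size 16, align 4
@0: mip_level [8B, align 1] → 8
@8: layer [16B, align 1] → 24
@24: width [2B, align 1] → 26
@26: stride [4B, align 1] → 30
@30: channels [24B, align 1] → 54
size 54, align 1
array of 22: 22 × 54 = 1188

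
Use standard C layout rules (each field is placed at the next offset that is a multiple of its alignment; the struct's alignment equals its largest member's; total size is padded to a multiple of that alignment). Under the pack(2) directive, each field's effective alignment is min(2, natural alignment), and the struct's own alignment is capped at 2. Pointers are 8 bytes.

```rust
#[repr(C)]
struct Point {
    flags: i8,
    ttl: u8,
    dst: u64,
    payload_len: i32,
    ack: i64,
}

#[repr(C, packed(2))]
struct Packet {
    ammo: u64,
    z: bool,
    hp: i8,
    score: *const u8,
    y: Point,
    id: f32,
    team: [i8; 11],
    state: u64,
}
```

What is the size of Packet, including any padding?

74 bytes

Point: @0: flags [1B, align 1] → 1; @1: ttl [1B, align 1] → 2; +6 pad (align 8); @8: dst [8B, align 8] → 16; @16: payload_len [4B, align 4] → 20; +4 pad (align 8); @24: ack [8B, align 8] → 32; size 32, align 8
@0: ammo [8B, align 2] → 8
@8: z [1B, align 1] → 9
@9: hp [1B, align 1] → 10
@10: score [8B, align 2] → 18
@18: y [32B, align 2] → 50
@50: id [4B, align 2] → 54
@54: team [11B, align 1] → 65
+1 pad (align 2)
@66: state [8B, align 2] → 74
size 74, align 2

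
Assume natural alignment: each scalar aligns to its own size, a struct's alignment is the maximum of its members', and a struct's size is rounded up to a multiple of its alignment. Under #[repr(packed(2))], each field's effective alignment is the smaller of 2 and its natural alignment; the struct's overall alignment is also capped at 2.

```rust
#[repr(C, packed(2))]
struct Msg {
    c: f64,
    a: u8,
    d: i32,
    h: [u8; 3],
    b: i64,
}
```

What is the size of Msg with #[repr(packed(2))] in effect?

@0: c [8B, align 2] → 8
@8: a [1B, align 1] → 9
+1 pad (align 2)
@10: d [4B, align 2] → 14
@14: h [3B, align 1] → 17
+1 pad (align 2)
@18: b [8B, align 2] → 26
size 26, align 2

26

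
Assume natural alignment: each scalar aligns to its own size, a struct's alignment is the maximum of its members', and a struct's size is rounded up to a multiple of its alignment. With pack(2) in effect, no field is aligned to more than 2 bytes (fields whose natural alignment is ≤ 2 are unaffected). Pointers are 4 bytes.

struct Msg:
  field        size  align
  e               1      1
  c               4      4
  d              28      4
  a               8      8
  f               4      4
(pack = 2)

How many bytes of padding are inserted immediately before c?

1

e at 0 (size 1, align 1) → ends 1
pad 1 to align 2 for c
c at 2 (size 4, align 2) → ends 6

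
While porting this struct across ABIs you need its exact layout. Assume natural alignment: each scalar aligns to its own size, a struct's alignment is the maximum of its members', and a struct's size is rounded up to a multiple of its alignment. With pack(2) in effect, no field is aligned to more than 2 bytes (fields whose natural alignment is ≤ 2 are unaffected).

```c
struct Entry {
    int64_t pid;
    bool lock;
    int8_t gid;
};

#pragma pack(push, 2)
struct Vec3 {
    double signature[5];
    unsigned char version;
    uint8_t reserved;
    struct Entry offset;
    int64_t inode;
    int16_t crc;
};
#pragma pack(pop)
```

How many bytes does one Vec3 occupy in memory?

68

Entry: 0..8  pid  (8B, 8-aligned); 8..9  lock  (1B, 1-aligned); 9..10  gid  (1B, 1-aligned); 10..16  -- tail padding (6B); sizeof = 16, alignof = 8
0..40  signature  (40B, 2-aligned)
40..41  version  (1B, 1-aligned)
41..42  reserved  (1B, 1-aligned)
42..58  offset  (16B, 2-aligned)
58..66  inode  (8B, 2-aligned)
66..68  crc  (2B, 2-aligned)
sizeof = 68, alignof = 2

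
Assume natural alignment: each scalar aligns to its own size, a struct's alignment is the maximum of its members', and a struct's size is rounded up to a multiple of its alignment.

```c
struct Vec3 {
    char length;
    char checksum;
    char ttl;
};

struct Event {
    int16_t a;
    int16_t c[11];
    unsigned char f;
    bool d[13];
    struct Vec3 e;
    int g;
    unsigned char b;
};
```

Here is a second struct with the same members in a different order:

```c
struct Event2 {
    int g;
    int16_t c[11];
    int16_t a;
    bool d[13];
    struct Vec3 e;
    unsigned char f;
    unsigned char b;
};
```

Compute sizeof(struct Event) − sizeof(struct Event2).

Vec3: length at 0 (size 1, align 1) → ends 1; checksum at 1 (size 1, align 1) → ends 2; ttl at 2 (size 1, align 1) → ends 3; total 3 bytes, alignment 1
a at 0 (size 2, align 2) → ends 2
c at 2 (size 22, align 2) → ends 24
f at 24 (size 1, align 1) → ends 25
d at 25 (size 13, align 1) → ends 38
e at 38 (size 3, align 1) → ends 41
pad 3 to align 4 for g
g at 44 (size 4, align 4) → ends 48
b at 48 (size 1, align 1) → ends 49
tail pad 3 to reach multiple of 4
total 52 bytes, alignment 4
— Event2 —
g at 0 (size 4, align 4) → ends 4
c at 4 (size 22, align 2) → ends 26
a at 26 (size 2, align 2) → ends 28
d at 28 (size 13, align 1) → ends 41
e at 41 (size 3, align 1) → ends 44
f at 44 (size 1, align 1) → ends 45
b at 45 (size 1, align 1) → ends 46
tail pad 2 to reach multiple of 4
total 48 bytes, alignment 4
52 − 48 = 4

4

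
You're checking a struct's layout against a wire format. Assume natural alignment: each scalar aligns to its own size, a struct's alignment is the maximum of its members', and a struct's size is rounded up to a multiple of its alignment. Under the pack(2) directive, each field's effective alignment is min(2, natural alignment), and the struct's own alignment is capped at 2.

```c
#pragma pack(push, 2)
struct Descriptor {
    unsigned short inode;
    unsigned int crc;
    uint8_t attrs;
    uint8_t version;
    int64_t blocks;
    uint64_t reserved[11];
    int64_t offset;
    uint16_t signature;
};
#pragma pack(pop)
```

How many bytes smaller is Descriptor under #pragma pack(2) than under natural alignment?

natural layout:
  0..2  inode  (2B, 2-aligned)
  2..4  -- padding (2B)
  4..8  crc  (4B, 4-aligned)
  8..9  attrs  (1B, 1-aligned)
  9..10  version  (1B, 1-aligned)
  10..16  -- padding (6B)
  16..24  blocks  (8B, 8-aligned)
  24..112  reserved  (88B, 8-aligned)
  112..120  offset  (8B, 8-aligned)
  120..122  signature  (2B, 2-aligned)
  122..128  -- tail padding (6B)
  sizeof = 128, alignof = 8
packed(2) layout:
  0..2  inode  (2B, 2-aligned)
  2..6  crc  (4B, 2-aligned)
  6..7  attrs  (1B, 1-aligned)
  7..8  version  (1B, 1-aligned)
  8..16  blocks  (8B, 2-aligned)
  16..104  reserved  (88B, 2-aligned)
  104..112  offset  (8B, 2-aligned)
  112..114  signature  (2B, 2-aligned)
  sizeof = 114, alignof = 2
128 − 114 = 14

14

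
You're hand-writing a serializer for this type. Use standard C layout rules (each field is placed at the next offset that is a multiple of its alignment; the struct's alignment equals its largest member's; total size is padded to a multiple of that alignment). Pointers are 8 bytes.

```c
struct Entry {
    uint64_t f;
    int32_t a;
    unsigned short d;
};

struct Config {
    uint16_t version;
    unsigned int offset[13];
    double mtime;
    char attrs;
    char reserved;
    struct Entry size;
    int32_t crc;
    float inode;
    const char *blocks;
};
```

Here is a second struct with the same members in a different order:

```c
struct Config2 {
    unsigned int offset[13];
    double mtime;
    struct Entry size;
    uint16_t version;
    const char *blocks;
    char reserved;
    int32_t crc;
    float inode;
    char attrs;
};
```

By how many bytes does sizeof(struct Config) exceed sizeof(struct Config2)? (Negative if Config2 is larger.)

Entry: @0: f [8B, align 8] → 8; @8: a [4B, align 4] → 12; @12: d [2B, align 2] → 14; +2 tail pad (align 8); size 16, align 8
@0: version [2B, align 2] → 2
+2 pad (align 4)
@4: offset [52B, align 4] → 56
@56: mtime [8B, align 8] → 64
@64: attrs [1B, align 1] → 65
@65: reserved [1B, align 1] → 66
+6 pad (align 8)
@72: size [16B, align 8] → 88
@88: crc [4B, align 4] → 92
@92: inode [4B, align 4] → 96
@96: blocks [8B, align 8] → 104
size 104, align 8
— Config2 —
@0: offset [52B, align 4] → 52
+4 pad (align 8)
@56: mtime [8B, align 8] → 64
@64: size [16B, align 8] → 80
@80: version [2B, align 2] → 82
+6 pad (align 8)
@88: blocks [8B, align 8] → 96
@96: reserved [1B, align 1] → 97
+3 pad (align 4)
@100: crc [4B, align 4] → 104
@104: inode [4B, align 4] → 108
@108: attrs [1B, align 1] → 109
+3 tail pad (align 8)
size 112, align 8
104 − 112 = -8

-8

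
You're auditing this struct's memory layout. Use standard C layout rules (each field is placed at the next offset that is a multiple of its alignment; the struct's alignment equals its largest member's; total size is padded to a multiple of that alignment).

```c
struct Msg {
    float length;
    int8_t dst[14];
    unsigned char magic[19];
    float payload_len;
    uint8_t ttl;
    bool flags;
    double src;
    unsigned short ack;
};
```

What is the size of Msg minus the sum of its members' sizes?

11

@0: length [4B, align 4] → 4
@4: dst [14B, align 1] → 18
@18: magic [19B, align 1] → 37
+3 pad (align 4)
@40: payload_len [4B, align 4] → 44
@44: ttl [1B, align 1] → 45
@45: flags [1B, align 1] → 46
+2 pad (align 8)
@48: src [8B, align 8] → 56
@56: ack [2B, align 2] → 58
+6 tail pad (align 8)
size 64, align 8
data bytes 53, size 64 → padding 11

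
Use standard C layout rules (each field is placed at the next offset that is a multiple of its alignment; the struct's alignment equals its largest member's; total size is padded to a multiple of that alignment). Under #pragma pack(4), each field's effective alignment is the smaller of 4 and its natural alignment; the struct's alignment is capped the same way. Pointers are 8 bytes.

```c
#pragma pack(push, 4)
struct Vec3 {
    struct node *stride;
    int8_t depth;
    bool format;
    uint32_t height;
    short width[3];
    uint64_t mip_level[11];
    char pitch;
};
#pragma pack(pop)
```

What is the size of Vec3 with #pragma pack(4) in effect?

stride at 0 (size 8, align 4) → ends 8
depth at 8 (size 1, align 1) → ends 9
format at 9 (size 1, align 1) → ends 10
pad 2 to align 4 for height
height at 12 (size 4, align 4) → ends 16
width at 16 (size 6, align 2) → ends 22
pad 2 to align 4 for mip_level
mip_level at 24 (size 88, align 4) → ends 112
pitch at 112 (size 1, align 1) → ends 113
tail pad 3 to reach multiple of 4
total 116 bytes, alignment 4

116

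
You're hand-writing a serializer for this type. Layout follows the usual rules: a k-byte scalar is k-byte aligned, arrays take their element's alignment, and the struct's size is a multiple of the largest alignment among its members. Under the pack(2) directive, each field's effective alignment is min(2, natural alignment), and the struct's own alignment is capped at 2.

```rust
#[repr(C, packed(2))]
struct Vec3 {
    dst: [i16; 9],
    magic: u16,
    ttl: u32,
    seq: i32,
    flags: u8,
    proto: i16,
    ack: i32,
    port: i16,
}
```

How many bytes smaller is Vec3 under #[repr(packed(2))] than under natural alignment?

natural layout:
  0..18  dst  (18B, 2-aligned)
  18..20  magic  (2B, 2-aligned)
  20..24  ttl  (4B, 4-aligned)
  24..28  seq  (4B, 4-aligned)
  28..29  flags  (1B, 1-aligned)
  29..30  -- padding (1B)
  30..32  proto  (2B, 2-aligned)
  32..36  ack  (4B, 4-aligned)
  36..38  port  (2B, 2-aligned)
  38..40  -- tail padding (2B)
  sizeof = 40, alignof = 4
packed(2) layout:
  0..18  dst  (18B, 2-aligned)
  18..20  magic  (2B, 2-aligned)
  20..24  ttl  (4B, 2-aligned)
  24..28  seq  (4B, 2-aligned)
  28..29  flags  (1B, 1-aligned)
  29..30  -- padding (1B)
  30..32  proto  (2B, 2-aligned)
  32..36  ack  (4B, 2-aligned)
  36..38  port  (2B, 2-aligned)
  sizeof = 38, alignof = 2
40 − 38 = 2

2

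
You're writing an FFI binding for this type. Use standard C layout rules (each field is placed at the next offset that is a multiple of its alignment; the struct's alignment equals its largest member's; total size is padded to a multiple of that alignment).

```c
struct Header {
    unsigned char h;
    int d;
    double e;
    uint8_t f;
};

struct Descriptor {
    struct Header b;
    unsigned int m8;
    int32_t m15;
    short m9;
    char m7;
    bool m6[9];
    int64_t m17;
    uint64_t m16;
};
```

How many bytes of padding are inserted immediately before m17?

Header: 0..1  h  (1B, 1-aligned); 1..4  -- padding (3B); 4..8  d  (4B, 4-aligned); 8..16  e  (8B, 8-aligned); 16..17  f  (1B, 1-aligned); 17..24  -- tail padding (7B); sizeof = 24, alignof = 8
0..24  b  (24B, 8-aligned)
24..28  m8  (4B, 4-aligned)
28..32  m15  (4B, 4-aligned)
32..34  m9  (2B, 2-aligned)
34..35  m7  (1B, 1-aligned)
35..44  m6  (9B, 1-aligned)
44..48  -- padding (4B)
48..56  m17  (8B, 8-aligned)

4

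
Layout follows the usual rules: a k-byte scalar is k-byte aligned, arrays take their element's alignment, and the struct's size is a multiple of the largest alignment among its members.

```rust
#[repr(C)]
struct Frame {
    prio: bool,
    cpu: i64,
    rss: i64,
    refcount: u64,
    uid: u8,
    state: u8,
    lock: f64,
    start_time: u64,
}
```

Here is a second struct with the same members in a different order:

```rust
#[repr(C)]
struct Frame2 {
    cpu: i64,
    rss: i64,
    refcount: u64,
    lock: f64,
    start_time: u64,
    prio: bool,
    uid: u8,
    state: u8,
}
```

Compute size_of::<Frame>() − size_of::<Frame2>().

prio at 0 (size 1, align 1) → ends 1
pad 7 to align 8 for cpu
cpu at 8 (size 8, align 8) → ends 16
rss at 16 (size 8, align 8) → ends 24
refcount at 24 (size 8, align 8) → ends 32
uid at 32 (size 1, align 1) → ends 33
state at 33 (size 1, align 1) → ends 34
pad 6 to align 8 for lock
lock at 40 (size 8, align 8) → ends 48
start_time at 48 (size 8, align 8) → ends 56
total 56 bytes, alignment 8
— Frame2 —
cpu at 0 (size 8, align 8) → ends 8
rss at 8 (size 8, align 8) → ends 16
refcount at 16 (size 8, align 8) → ends 24
lock at 24 (size 8, align 8) → ends 32
start_time at 32 (size 8, align 8) → ends 40
prio at 40 (size 1, align 1) → ends 41
uid at 41 (size 1, align 1) → ends 42
state at 42 (size 1, align 1) → ends 43
tail pad 5 to reach multiple of 8
total 48 bytes, alignment 8
56 − 48 = 8

8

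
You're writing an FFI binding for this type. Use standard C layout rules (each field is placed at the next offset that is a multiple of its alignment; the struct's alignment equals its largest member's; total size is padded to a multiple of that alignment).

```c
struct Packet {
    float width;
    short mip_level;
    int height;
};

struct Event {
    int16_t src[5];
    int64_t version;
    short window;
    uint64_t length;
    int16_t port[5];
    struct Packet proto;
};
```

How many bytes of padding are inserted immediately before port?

Packet: @0: width [4B, align 4] → 4; @4: mip_level [2B, align 2] → 6; +2 pad (align 4); @8: height [4B, align 4] → 12; size 12, align 4
@0: src [10B, align 2] → 10
+6 pad (align 8)
@16: version [8B, align 8] → 24
@24: window [2B, align 2] → 26
+6 pad (align 8)
@32: length [8B, align 8] → 40
@40: port [10B, align 2] → 50

0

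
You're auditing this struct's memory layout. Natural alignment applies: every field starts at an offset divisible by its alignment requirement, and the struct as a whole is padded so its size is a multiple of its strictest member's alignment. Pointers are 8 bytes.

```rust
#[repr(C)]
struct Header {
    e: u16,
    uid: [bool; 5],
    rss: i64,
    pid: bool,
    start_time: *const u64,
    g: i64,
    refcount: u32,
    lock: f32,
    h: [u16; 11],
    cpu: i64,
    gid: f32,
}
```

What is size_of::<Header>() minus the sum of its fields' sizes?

14

@0: e [2B, align 2] → 2
@2: uid [5B, align 1] → 7
+1 pad (align 8)
@8: rss [8B, align 8] → 16
@16: pid [1B, align 1] → 17
+7 pad (align 8)
@24: start_time [8B, align 8] → 32
@32: g [8B, align 8] → 40
@40: refcount [4B, align 4] → 44
@44: lock [4B, align 4] → 48
@48: h [22B, align 2] → 70
+2 pad (align 8)
@72: cpu [8B, align 8] → 80
@80: gid [4B, align 4] → 84
+4 tail pad (align 8)
size 88, align 8
data bytes 74, size 88 → padding 14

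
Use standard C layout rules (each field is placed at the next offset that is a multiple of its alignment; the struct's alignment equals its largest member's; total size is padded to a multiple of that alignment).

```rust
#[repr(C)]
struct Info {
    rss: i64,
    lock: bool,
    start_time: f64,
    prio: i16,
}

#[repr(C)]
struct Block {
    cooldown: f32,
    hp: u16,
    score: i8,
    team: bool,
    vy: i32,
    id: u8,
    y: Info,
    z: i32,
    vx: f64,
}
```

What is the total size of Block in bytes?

Info: @0: rss [8B, align 8] → 8; @8: lock [1B, align 1] → 9; +7 pad (align 8); @16: start_time [8B, align 8] → 24; @24: prio [2B, align 2] → 26; +6 tail pad (align 8); size 32, align 8
@0: cooldown [4B, align 4] → 4
@4: hp [2B, align 2] → 6
@6: score [1B, align 1] → 7
@7: team [1B, align 1] → 8
@8: vy [4B, align 4] → 12
@12: id [1B, align 1] → 13
+3 pad (align 8)
@16: y [32B, align 8] → 48
@48: z [4B, align 4] → 52
+4 pad (align 8)
@56: vx [8B, align 8] → 64
size 64, align 8

64 bytes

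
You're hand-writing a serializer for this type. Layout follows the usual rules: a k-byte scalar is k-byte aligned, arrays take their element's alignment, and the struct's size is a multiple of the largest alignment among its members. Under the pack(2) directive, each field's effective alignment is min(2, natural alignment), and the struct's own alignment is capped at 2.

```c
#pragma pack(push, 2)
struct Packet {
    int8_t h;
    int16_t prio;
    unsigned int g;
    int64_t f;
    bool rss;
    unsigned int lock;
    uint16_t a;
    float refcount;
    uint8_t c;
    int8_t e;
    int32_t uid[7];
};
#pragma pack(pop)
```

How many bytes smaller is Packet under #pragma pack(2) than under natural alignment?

6

natural layout:
  h at 0 (size 1, align 1) → ends 1
  pad 1 to align 2 for prio
  prio at 2 (size 2, align 2) → ends 4
  g at 4 (size 4, align 4) → ends 8
  f at 8 (size 8, align 8) → ends 16
  rss at 16 (size 1, align 1) → ends 17
  pad 3 to align 4 for lock
  lock at 20 (size 4, align 4) → ends 24
  a at 24 (size 2, align 2) → ends 26
  pad 2 to align 4 for refcount
  refcount at 28 (size 4, align 4) → ends 32
  c at 32 (size 1, align 1) → ends 33
  e at 33 (size 1, align 1) → ends 34
  pad 2 to align 4 for uid
  uid at 36 (size 28, align 4) → ends 64
  total 64 bytes, alignment 8
packed(2) layout:
  h at 0 (size 1, align 1) → ends 1
  pad 1 to align 2 for prio
  prio at 2 (size 2, align 2) → ends 4
  g at 4 (size 4, align 2) → ends 8
  f at 8 (size 8, align 2) → ends 16
  rss at 16 (size 1, align 1) → ends 17
  pad 1 to align 2 for lock
  lock at 18 (size 4, align 2) → ends 22
  a at 22 (size 2, align 2) → ends 24
  refcount at 24 (size 4, align 2) → ends 28
  c at 28 (size 1, align 1) → ends 29
  e at 29 (size 1, align 1) → ends 30
  uid at 30 (size 28, align 2) → ends 58
  total 58 bytes, alignment 2
64 − 58 = 6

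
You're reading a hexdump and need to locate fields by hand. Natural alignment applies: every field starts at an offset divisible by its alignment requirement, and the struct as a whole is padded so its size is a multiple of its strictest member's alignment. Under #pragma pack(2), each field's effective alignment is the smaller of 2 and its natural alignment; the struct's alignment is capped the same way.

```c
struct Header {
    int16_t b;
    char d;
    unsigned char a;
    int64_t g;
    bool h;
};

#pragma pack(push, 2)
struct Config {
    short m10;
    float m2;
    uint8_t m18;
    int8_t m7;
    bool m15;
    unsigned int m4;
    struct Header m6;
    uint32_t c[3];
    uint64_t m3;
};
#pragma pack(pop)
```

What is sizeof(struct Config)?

58 bytes

Header: 0..2  b  (2B, 2-aligned); 2..3  d  (1B, 1-aligned); 3..4  a  (1B, 1-aligned); 4..8  -- padding (4B); 8..16  g  (8B, 8-aligned); 16..17  h  (1B, 1-aligned); 17..24  -- tail padding (7B); sizeof = 24, alignof = 8
0..2  m10  (2B, 2-aligned)
2..6  m2  (4B, 2-aligned)
6..7  m18  (1B, 1-aligned)
7..8  m7  (1B, 1-aligned)
8..9  m15  (1B, 1-aligned)
9..10  -- padding (1B)
10..14  m4  (4B, 2-aligned)
14..38  m6  (24B, 2-aligned)
38..50  c  (12B, 2-aligned)
50..58  m3  (8B, 2-aligned)
sizeof = 58, alignof = 2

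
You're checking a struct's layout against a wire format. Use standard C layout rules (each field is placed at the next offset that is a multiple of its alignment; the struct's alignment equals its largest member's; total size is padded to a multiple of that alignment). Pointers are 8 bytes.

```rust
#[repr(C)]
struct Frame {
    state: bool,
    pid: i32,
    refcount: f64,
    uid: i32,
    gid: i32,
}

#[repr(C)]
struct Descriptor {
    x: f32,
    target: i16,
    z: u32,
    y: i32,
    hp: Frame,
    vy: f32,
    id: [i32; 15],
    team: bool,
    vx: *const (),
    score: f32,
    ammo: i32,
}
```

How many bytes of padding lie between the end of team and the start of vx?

7

Frame: @0: state [1B, align 1] → 1; +3 pad (align 4); @4: pid [4B, align 4] → 8; @8: refcount [8B, align 8] → 16; @16: uid [4B, align 4] → 20; @20: gid [4B, align 4] → 24; size 24, align 8
@0: x [4B, align 4] → 4
@4: target [2B, align 2] → 6
+2 pad (align 4)
@8: z [4B, align 4] → 12
@12: y [4B, align 4] → 16
@16: hp [24B, align 8] → 40
@40: vy [4B, align 4] → 44
@44: id [60B, align 4] → 104
@104: team [1B, align 1] → 105
+7 pad (align 8)
@112: vx [8B, align 8] → 120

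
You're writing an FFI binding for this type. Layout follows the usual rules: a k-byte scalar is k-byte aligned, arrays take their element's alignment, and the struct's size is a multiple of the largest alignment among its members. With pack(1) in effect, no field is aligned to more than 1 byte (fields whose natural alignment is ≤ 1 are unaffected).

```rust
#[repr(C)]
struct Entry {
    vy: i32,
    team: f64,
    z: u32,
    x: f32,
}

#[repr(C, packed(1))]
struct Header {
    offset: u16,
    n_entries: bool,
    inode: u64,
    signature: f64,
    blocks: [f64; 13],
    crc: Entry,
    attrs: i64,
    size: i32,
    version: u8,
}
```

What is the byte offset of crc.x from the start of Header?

Entry: @0: vy [4B, align 4] → 4; +4 pad (align 8); @8: team [8B, align 8] → 16; @16: z [4B, align 4] → 20; @20: x [4B, align 4] → 24; size 24, align 8
@0: offset [2B, align 1] → 2
@2: n_entries [1B, align 1] → 3
@3: inode [8B, align 1] → 11
@11: signature [8B, align 1] → 19
@19: blocks [104B, align 1] → 123
@123: crc [24B, align 1] → 147
within Entry: x at 20
123 + 20 = 143

143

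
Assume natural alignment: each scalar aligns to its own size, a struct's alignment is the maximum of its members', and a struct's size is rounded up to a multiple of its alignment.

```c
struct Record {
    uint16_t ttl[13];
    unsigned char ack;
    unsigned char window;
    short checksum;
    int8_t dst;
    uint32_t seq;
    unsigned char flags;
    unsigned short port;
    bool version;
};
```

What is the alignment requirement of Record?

member alignments: ttl=2, ack=1, window=1, checksum=2, dst=1, seq=4, flags=1, port=2, version=1
max = 4

4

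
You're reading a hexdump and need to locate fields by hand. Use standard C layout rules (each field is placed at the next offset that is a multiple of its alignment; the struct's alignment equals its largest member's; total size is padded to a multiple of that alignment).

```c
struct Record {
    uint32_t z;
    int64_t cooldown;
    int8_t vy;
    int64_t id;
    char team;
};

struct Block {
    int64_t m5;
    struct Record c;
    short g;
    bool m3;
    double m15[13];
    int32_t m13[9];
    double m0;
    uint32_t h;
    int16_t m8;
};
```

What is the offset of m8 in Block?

Record: 0..4  z  (4B, 4-aligned); 4..8  -- padding (4B); 8..16  cooldown  (8B, 8-aligned); 16..17  vy  (1B, 1-aligned); 17..24  -- padding (7B); 24..32  id  (8B, 8-aligned); 32..33  team  (1B, 1-aligned); 33..40  -- tail padding (7B); sizeof = 40, alignof = 8
0..8  m5  (8B, 8-aligned)
8..48  c  (40B, 8-aligned)
48..50  g  (2B, 2-aligned)
50..51  m3  (1B, 1-aligned)
51..56  -- padding (5B)
56..160  m15  (104B, 8-aligned)
160..196  m13  (36B, 4-aligned)
196..200  -- padding (4B)
200..208  m0  (8B, 8-aligned)
208..212  h  (4B, 4-aligned)
212..214  m8  (2B, 2-aligned)

212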